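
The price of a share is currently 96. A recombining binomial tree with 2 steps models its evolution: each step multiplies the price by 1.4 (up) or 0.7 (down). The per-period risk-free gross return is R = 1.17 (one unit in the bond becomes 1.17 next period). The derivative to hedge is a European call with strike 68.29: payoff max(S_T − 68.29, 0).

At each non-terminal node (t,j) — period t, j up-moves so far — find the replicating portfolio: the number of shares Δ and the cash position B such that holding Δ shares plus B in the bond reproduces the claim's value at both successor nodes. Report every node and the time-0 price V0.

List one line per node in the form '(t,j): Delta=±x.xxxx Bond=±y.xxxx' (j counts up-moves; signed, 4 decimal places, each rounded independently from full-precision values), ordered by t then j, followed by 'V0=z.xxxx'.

(0,0): Delta=0.9112 Bond=-39.6857
(1,0): Delta=0.5483 Bond=-22.0427
(1,1): Delta=1.0000 Bond=-58.3675
V0=47.7891

Risk-neutral probability p* = (R−d)/(u−d) = (1.17−0.7)/(1.4−0.7) = 0.6714.
Payoff layer (t=2): V(2,0)=0.0000, V(2,1)=25.7900, V(2,2)=119.8700
Node (1,0) S=67.2000: V=(p*·25.7900+(1−p*)·0.0000)/1.17=14.8001; Δ=(25.7900−0.0000)/(94.0800−47.0400)=0.5483; B=V−Δ·S=-22.0427
Node (1,1) S=134.4000: V=(p*·119.8700+(1−p*)·25.7900)/1.17=76.0325; Δ=(119.8700−25.7900)/(188.1600−94.0800)=1.0000; B=V−Δ·S=-58.3675
Node (0,0) S=96.0000: V=(p*·76.0325+(1−p*)·14.8001)/1.17=47.7891; Δ=(76.0325−14.8001)/(134.4000−67.2000)=0.9112; B=V−Δ·S=-39.6857
The time-0 hedge costs 47.7891, which is the no-arbitrage price.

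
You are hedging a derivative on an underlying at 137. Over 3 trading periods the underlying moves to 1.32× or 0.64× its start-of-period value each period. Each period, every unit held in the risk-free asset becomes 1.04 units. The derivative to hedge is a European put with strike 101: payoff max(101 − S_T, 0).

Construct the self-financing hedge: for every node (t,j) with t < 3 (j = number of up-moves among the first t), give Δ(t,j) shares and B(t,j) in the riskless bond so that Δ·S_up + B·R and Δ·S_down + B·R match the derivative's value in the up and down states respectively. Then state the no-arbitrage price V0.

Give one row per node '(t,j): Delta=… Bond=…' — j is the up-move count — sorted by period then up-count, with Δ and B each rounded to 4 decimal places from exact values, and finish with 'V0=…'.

No-arbitrage ⇒ martingale measure with p* = (R−d)/(u−d) = 0.5882.
At expiry t=3: V(3,0)=65.0863, V(3,1)=26.9279, V(3,2)=0.0000, V(3,3)=0.0000
Node (2,0) S=56.1152: V=(p*·26.9279+(1−p*)·65.0863)/1.04=41.0002; Δ=(26.9279−65.0863)/(74.0721−35.9137)=-1.0000; B=V−Δ·S=97.1154
Node (2,1) S=115.7376: V=(p*·0.0000+(1−p*)·26.9279)/1.04=10.6615; Δ=(0.0000−26.9279)/(152.7736−74.0721)=-0.3422; B=V−Δ·S=50.2614
Node (2,2) S=238.7088: V=(p*·0.0000+(1−p*)·0.0000)/1.04=0.0000; Δ=(0.0000−0.0000)/(315.0956−152.7736)=0.0000; B=V−Δ·S=0.0000
Node (1,0) S=87.6800: V=(p*·10.6615+(1−p*)·41.0002)/1.04=22.2634; Δ=(10.6615−41.0002)/(115.7376−56.1152)=-0.5088; B=V−Δ·S=66.8791
Node (1,1) S=180.8400: V=(p*·0.0000+(1−p*)·10.6615)/1.04=4.2212; Δ=(0.0000−10.6615)/(238.7088−115.7376)=-0.0867; B=V−Δ·S=19.8999
Node (0,0) S=137.0000: V=(p*·4.2212+(1−p*)·22.2634)/1.04=11.2022; Δ=(4.2212−22.2634)/(180.8400−87.6800)=-0.1937; B=V−Δ·S=37.7349
Each (Δ,B) replicates both successor values, so the strategy is self-financing and V0 is arbitrage-free.

(0,0): Delta=-0.1937 Bond=37.7349
(1,0): Delta=-0.5088 Bond=66.8791
(1,1): Delta=-0.0867 Bond=19.8999
(2,0): Delta=-1.0000 Bond=97.1154
(2,1): Delta=-0.3422 Bond=50.2614
(2,2): Delta=0.0000 Bond=0.0000
V0=11.2022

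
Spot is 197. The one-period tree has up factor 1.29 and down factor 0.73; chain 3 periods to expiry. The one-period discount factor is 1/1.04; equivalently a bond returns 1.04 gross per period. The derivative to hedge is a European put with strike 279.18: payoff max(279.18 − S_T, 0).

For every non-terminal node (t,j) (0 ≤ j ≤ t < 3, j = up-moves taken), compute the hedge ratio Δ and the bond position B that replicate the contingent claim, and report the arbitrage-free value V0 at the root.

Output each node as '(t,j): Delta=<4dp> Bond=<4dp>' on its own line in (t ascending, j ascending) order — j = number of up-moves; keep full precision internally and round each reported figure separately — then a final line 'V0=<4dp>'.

(0,0): Delta=-0.6309 Bond=197.1521
(1,0): Delta=-1.0000 Bond=258.1176
(1,1): Delta=-0.4625 Bond=162.2323
(2,0): Delta=-1.0000 Bond=268.4423
(2,1): Delta=-1.0000 Bond=268.4423
(2,2): Delta=-0.2172 Bond=88.3016
V0=72.8636

Since d<R<u, set p* = (R−d)/(u−d) = 0.5536; price each node as the discounted p*-expectation of its children.
Payoff layer (t=3): V(3,0)=202.5437, V(3,1)=143.7541, V(3,2)=39.8658, V(3,3)=0.0000
(2,0): S=104.9813. Δ = (V_up−V_dn)/(S_up−S_dn) = (143.7541−202.5437)/(135.4259−76.6363) = -1.0000. V = [p*·143.7541 + (1−p*)·202.5437]/1.04 = 163.4610. B = V − Δ·S = 268.4423.
(2,1): S=185.5149. Δ = (V_up−V_dn)/(S_up−S_dn) = (39.8658−143.7541)/(239.3142−135.4259) = -1.0000. V = [p*·39.8658 + (1−p*)·143.7541]/1.04 = 82.9274. B = V − Δ·S = 268.4423.
(2,2): S=327.8277. Δ = (V_up−V_dn)/(S_up−S_dn) = (0.0000−39.8658)/(422.8977−239.3142) = -0.2172. V = [p*·0.0000 + (1−p*)·39.8658]/1.04 = 17.1127. B = V − Δ·S = 88.3016.
(1,0): S=143.8100. Δ = (V_up−V_dn)/(S_up−S_dn) = (82.9274−163.4610)/(185.5149−104.9813) = -1.0000. V = [p*·82.9274 + (1−p*)·163.4610]/1.04 = 114.3076. B = V − Δ·S = 258.1176.
(1,1): S=254.1300. Δ = (V_up−V_dn)/(S_up−S_dn) = (17.1127−82.9274)/(327.8277−185.5149) = -0.4625. V = [p*·17.1127 + (1−p*)·82.9274]/1.04 = 44.7060. B = V − Δ·S = 162.2323.
(0,0): S=197.0000. Δ = (V_up−V_dn)/(S_up−S_dn) = (44.7060−114.3076)/(254.1300−143.8100) = -0.6309. V = [p*·44.7060 + (1−p*)·114.3076]/1.04 = 72.8636. B = V − Δ·S = 197.1521.
Self-financing check: at every node Δ·S+B equals the discounted successor values.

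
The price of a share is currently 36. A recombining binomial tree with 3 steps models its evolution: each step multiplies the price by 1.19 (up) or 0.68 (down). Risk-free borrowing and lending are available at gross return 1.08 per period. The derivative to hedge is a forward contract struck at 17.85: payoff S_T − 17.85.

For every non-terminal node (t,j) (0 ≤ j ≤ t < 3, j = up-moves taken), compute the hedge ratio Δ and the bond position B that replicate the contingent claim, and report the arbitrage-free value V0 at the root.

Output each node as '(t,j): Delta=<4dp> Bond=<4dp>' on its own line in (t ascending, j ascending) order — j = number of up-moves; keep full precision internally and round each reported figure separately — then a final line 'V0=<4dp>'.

Since d<R<u, set p* = (R−d)/(u−d) = 0.7843; price each node as the discounted p*-expectation of its children.
Terminal values V(3,·): V(3,0)=-6.5304, V(3,1)=1.9592, V(3,2)=16.8161, V(3,3)=42.8157
Node (2,0) S=16.6464: V=(p*·1.9592+(1−p*)·-6.5304)/1.08=0.1186; Δ=(1.9592−-6.5304)/(19.8092−11.3196)=1.0000; B=V−Δ·S=-16.5278
Node (2,1) S=29.1312: V=(p*·16.8161+(1−p*)·1.9592)/1.08=12.6034; Δ=(16.8161−1.9592)/(34.6661−19.8092)=1.0000; B=V−Δ·S=-16.5278
Node (2,2) S=50.9796: V=(p*·42.8157+(1−p*)·16.8161)/1.08=34.4518; Δ=(42.8157−16.8161)/(60.6657−34.6661)=1.0000; B=V−Δ·S=-16.5278
Node (1,0) S=24.4800: V=(p*·12.6034+(1−p*)·0.1186)/1.08=9.1765; Δ=(12.6034−0.1186)/(29.1312−16.6464)=1.0000; B=V−Δ·S=-15.3035
Node (1,1) S=42.8400: V=(p*·34.4518+(1−p*)·12.6034)/1.08=27.5365; Δ=(34.4518−12.6034)/(50.9796−29.1312)=1.0000; B=V−Δ·S=-15.3035
Node (0,0) S=36.0000: V=(p*·27.5365+(1−p*)·9.1765)/1.08=21.8301; Δ=(27.5365−9.1765)/(42.8400−24.4800)=1.0000; B=V−Δ·S=-14.1699
The time-0 hedge costs 21.8301, which is the no-arbitrage price.

(0,0): Delta=1.0000 Bond=-14.1699
(1,0): Delta=1.0000 Bond=-15.3035
(1,1): Delta=1.0000 Bond=-15.3035
(2,0): Delta=1.0000 Bond=-16.5278
(2,1): Delta=1.0000 Bond=-16.5278
(2,2): Delta=1.0000 Bond=-16.5278
V0=21.8301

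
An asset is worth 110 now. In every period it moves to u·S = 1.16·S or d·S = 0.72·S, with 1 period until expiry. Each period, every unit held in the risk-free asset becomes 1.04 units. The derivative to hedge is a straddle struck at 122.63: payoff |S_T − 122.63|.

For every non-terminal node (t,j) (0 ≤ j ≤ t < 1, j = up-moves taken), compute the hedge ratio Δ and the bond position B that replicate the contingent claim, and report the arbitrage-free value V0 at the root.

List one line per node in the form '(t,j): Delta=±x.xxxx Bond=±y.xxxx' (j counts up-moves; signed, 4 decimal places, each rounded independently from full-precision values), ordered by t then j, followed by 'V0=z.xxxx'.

(0,0): Delta=-0.7946 Bond=102.2736
V0=14.8645

No-arbitrage ⇒ martingale measure with p* = (R−d)/(u−d) = 0.7273.
Terminal payoffs: V(1,0)=43.4300, V(1,1)=4.9700
(0,0): S=110.0000. Δ = (V_up−V_dn)/(S_up−S_dn) = (4.9700−43.4300)/(127.6000−79.2000) = -0.7946. V = [p*·4.9700 + (1−p*)·43.4300]/1.04 = 14.8645. B = V − Δ·S = 102.2736.
Check: Δ(0,0)·S0 + B(0,0) = 14.8645 = V0.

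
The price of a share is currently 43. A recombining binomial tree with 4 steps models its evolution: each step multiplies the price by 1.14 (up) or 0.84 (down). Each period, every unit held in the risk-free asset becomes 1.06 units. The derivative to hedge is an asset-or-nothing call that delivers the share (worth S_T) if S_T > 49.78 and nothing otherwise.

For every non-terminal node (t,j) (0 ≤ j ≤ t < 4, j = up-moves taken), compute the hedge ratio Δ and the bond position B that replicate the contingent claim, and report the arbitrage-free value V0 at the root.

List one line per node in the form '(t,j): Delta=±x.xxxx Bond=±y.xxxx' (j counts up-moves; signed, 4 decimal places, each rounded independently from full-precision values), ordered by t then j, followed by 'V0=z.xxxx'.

No-arbitrage ⇒ martingale measure with p* = (R−d)/(u−d) = 0.7333.
Terminal payoffs: V(4,0)=0.0000, V(4,1)=0.0000, V(4,2)=0.0000, V(4,3)=53.5134, V(4,4)=72.6253
  t=3,j=0: stock 25.4863 → up 29.0544 (V=0.0000), down 21.4085 (V=0.0000). Price 0.0000; hedge Δ=0.0000, bond B=0.0000.
  t=3,j=1: stock 34.5885 → up 39.4309 (V=0.0000), down 29.0544 (V=0.0000). Price 0.0000; hedge Δ=0.0000, bond B=0.0000.
  t=3,j=2: stock 46.9416 → up 53.5134 (V=53.5134), down 39.4309 (V=0.0000). Price 37.0218; hedge Δ=3.8000, bond B=-141.3561.
  t=3,j=3: stock 63.7064 → up 72.6253 (V=72.6253), down 53.5134 (V=53.5134). Price 63.7064; hedge Δ=1.0000, bond B=0.0000.
  t=2,j=0: stock 30.3408 → up 34.5885 (V=0.0000), down 25.4863 (V=0.0000). Price 0.0000; hedge Δ=0.0000, bond B=0.0000.
  t=2,j=1: stock 41.1768 → up 46.9416 (V=37.0218), down 34.5885 (V=0.0000). Price 25.6126; hedge Δ=2.9970, bond B=-97.7935.
  t=2,j=2: stock 55.8828 → up 63.7064 (V=63.7064), down 46.9416 (V=37.0218). Price 53.3873; hedge Δ=1.5917, bond B=-35.5613.
  t=1,j=0: stock 36.1200 → up 41.1768 (V=25.6126), down 30.3408 (V=0.0000). Price 17.7194; hedge Δ=2.3637, bond B=-67.6559.
  t=1,j=1: stock 49.0200 → up 55.8828 (V=53.3873), down 41.1768 (V=25.6126). Price 43.3780; hedge Δ=1.8887, bond B=-49.2043.
  t=0,j=0: stock 43.0000 → up 49.0200 (V=43.3780), down 36.1200 (V=17.7194). Price 34.4677; hedge Δ=1.9890, bond B=-51.0610.
Check: Δ(0,0)·S0 + B(0,0) = 34.4677 = V0.

(0,0): Delta=1.9890 Bond=-51.0610
(1,0): Delta=2.3637 Bond=-67.6559
(1,1): Delta=1.8887 Bond=-49.2043
(2,0): Delta=0.0000 Bond=0.0000
(2,1): Delta=2.9970 Bond=-97.7935
(2,2): Delta=1.5917 Bond=-35.5613
(3,0): Delta=0.0000 Bond=0.0000
(3,1): Delta=0.0000 Bond=0.0000
(3,2): Delta=3.8000 Bond=-141.3561
(3,3): Delta=1.0000 Bond=0.0000
V0=34.4677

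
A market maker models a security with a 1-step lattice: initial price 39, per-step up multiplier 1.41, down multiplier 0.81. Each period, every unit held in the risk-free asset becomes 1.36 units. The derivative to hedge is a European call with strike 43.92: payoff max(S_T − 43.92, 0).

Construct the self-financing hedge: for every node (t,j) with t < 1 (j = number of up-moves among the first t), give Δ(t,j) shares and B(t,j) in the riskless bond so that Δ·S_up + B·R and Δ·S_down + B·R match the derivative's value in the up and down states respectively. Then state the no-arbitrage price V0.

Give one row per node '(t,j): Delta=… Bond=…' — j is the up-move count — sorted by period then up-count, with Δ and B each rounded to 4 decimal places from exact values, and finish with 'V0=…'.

(0,0): Delta=0.4731 Bond=-10.9886
V0=7.4614

The replicating-portfolio and risk-neutral prices coincide; use p* = (1.36−0.81)/(1.41−0.81) = 0.9167 for the latter.
Terminal values V(1,·): V(1,0)=0.0000, V(1,1)=11.0700
(0,0): S=39.0000. Δ = (V_up−V_dn)/(S_up−S_dn) = (11.0700−0.0000)/(54.9900−31.5900) = 0.4731. V = [p*·11.0700 + (1−p*)·0.0000]/1.36 = 7.4614. B = V − Δ·S = -10.9886.
Check: Δ(0,0)·S0 + B(0,0) = 7.4614 = V0.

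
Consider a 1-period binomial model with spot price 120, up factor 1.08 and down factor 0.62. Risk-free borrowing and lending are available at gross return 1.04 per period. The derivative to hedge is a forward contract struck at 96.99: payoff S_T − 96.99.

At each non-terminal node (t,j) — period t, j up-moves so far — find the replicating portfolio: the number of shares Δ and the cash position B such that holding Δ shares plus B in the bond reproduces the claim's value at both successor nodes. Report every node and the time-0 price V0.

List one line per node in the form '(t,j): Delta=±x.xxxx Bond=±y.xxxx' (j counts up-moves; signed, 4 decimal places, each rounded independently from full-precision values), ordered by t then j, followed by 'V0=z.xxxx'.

Risk-neutral probability p* = (R−d)/(u−d) = (1.04−0.62)/(1.08−0.62) = 0.9130.
At expiry t=1: V(1,0)=-22.5900, V(1,1)=32.6100
(0,0): S=120.0000. Δ = (V_up−V_dn)/(S_up−S_dn) = (32.6100−-22.5900)/(129.6000−74.4000) = 1.0000. V = [p*·32.6100 + (1−p*)·-22.5900]/1.04 = 26.7404. B = V − Δ·S = -93.2596.
Check: Δ(0,0)·S0 + B(0,0) = 26.7404 = V0.

(0,0): Delta=1.0000 Bond=-93.2596
V0=26.7404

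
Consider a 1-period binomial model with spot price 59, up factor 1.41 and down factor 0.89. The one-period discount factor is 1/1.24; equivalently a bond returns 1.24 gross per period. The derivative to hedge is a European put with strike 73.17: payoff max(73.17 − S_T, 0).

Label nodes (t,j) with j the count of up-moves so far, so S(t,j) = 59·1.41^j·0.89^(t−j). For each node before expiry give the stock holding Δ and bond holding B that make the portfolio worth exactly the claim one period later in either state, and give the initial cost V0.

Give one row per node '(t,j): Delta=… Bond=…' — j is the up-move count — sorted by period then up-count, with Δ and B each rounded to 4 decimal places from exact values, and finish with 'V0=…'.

(0,0): Delta=-0.6734 Bond=45.1777
V0=5.4470

The replicating-portfolio and risk-neutral prices coincide; use p* = (1.24−0.89)/(1.41−0.89) = 0.6731 for the latter.
At expiry t=1: V(1,0)=20.6600, V(1,1)=0.0000
Node (0,0) S=59.0000: V=(p*·0.0000+(1−p*)·20.6600)/1.24=5.4470; Δ=(0.0000−20.6600)/(83.1900−52.5100)=-0.6734; B=V−Δ·S=45.1777
Check: Δ(0,0)·S0 + B(0,0) = 5.4470 = V0.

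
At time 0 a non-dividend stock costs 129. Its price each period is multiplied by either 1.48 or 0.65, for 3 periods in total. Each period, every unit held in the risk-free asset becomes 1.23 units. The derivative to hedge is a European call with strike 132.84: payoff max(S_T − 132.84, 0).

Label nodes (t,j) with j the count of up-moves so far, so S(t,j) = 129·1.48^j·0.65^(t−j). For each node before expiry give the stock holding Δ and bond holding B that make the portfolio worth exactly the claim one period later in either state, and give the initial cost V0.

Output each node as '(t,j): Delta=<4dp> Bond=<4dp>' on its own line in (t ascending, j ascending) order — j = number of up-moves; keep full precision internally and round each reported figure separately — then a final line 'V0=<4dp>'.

(0,0): Delta=0.8391 Bond=-43.8630
(1,0): Delta=0.4149 Bond=-18.3845
(1,1): Delta=0.9194 Bond=-69.2820
(2,0): Delta=0.0000 Bond=0.0000
(2,1): Delta=0.4934 Bond=-32.3600
(2,2): Delta=1.0000 Bond=-108.0000
V0=64.3772

Risk-neutral probability p* = (R−d)/(u−d) = (1.23−0.65)/(1.48−0.65) = 0.6988.
Terminal payoffs: V(3,0)=0.0000, V(3,1)=0.0000, V(3,2)=50.8250, V(3,3)=285.3512
Node (2,0) S=54.5025: V=(p*·0.0000+(1−p*)·0.0000)/1.23=0.0000; Δ=(0.0000−0.0000)/(80.6637−35.4266)=0.0000; B=V−Δ·S=0.0000
Node (2,1) S=124.0980: V=(p*·50.8250+(1−p*)·0.0000)/1.23=28.8750; Δ=(50.8250−0.0000)/(183.6650−80.6637)=0.4934; B=V−Δ·S=-32.3600
Node (2,2) S=282.5616: V=(p*·285.3512+(1−p*)·50.8250)/1.23=174.5616; Δ=(285.3512−50.8250)/(418.1912−183.6650)=1.0000; B=V−Δ·S=-108.0000
Node (1,0) S=83.8500: V=(p*·28.8750+(1−p*)·0.0000)/1.23=16.4047; Δ=(28.8750−0.0000)/(124.0980−54.5025)=0.4149; B=V−Δ·S=-18.3845
Node (1,1) S=190.9200: V=(p*·174.5616+(1−p*)·28.8750)/1.23=106.2440; Δ=(174.5616−28.8750)/(282.5616−124.0980)=0.9194; B=V−Δ·S=-69.2820
Node (0,0) S=129.0000: V=(p*·106.2440+(1−p*)·16.4047)/1.23=64.3772; Δ=(106.2440−16.4047)/(190.9200−83.8500)=0.8391; B=V−Δ·S=-43.8630
Check: Δ(0,0)·S0 + B(0,0) = 64.3772 = V0.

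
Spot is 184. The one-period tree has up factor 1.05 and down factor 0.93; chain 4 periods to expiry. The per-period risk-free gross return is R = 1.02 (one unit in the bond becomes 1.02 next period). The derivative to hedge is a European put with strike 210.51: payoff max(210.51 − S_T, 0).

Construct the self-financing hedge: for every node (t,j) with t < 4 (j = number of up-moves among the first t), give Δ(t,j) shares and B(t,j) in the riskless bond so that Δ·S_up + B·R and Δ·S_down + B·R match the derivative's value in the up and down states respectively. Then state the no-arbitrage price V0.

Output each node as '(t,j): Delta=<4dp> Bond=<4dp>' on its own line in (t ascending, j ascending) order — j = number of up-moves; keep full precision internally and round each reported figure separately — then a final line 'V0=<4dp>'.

The replicating-portfolio and risk-neutral prices coincide; use p* = (1.02−0.93)/(1.05−0.93) = 0.7500 for the latter.
Terminal values V(4,·): V(4,0)=72.8684, V(4,1)=55.1082, V(4,2)=35.0564, V(4,3)=12.4172, V(4,4)=0.0000
Node (3,0) S=148.0017: V=(p*·55.1082+(1−p*)·72.8684)/1.02=58.3807; Δ=(55.1082−72.8684)/(155.4018−137.6416)=-1.0000; B=V−Δ·S=206.3824
Node (3,1) S=167.0987: V=(p*·35.0564+(1−p*)·55.1082)/1.02=39.2837; Δ=(35.0564−55.1082)/(175.4536−155.4018)=-1.0000; B=V−Δ·S=206.3824
Node (3,2) S=188.6598: V=(p*·12.4172+(1−p*)·35.0564)/1.02=17.7226; Δ=(12.4172−35.0564)/(198.0928−175.4536)=-1.0000; B=V−Δ·S=206.3824
Node (3,3) S=213.0030: V=(p*·0.0000+(1−p*)·12.4172)/1.02=3.0434; Δ=(0.0000−12.4172)/(223.6532−198.0928)=-0.4858; B=V−Δ·S=106.5202
Node (2,0) S=159.1416: V=(p*·39.2837+(1−p*)·58.3807)/1.02=43.1940; Δ=(39.2837−58.3807)/(167.0987−148.0017)=-1.0000; B=V−Δ·S=202.3356
Node (2,1) S=179.6760: V=(p*·17.7226+(1−p*)·39.2837)/1.02=22.6596; Δ=(17.7226−39.2837)/(188.6598−167.0987)=-1.0000; B=V−Δ·S=202.3356
Node (2,2) S=202.8600: V=(p*·3.0434+(1−p*)·17.7226)/1.02=6.5816; Δ=(3.0434−17.7226)/(213.0030−188.6598)=-0.6030; B=V−Δ·S=128.9076
Node (1,0) S=171.1200: V=(p*·22.6596+(1−p*)·43.1940)/1.02=27.2483; Δ=(22.6596−43.1940)/(179.6760−159.1416)=-1.0000; B=V−Δ·S=198.3683
Node (1,1) S=193.2000: V=(p*·6.5816+(1−p*)·22.6596)/1.02=10.3932; Δ=(6.5816−22.6596)/(202.8600−179.6760)=-0.6935; B=V−Δ·S=144.3770
Node (0,0) S=184.0000: V=(p*·10.3932+(1−p*)·27.2483)/1.02=14.3206; Δ=(10.3932−27.2483)/(193.2000−171.1200)=-0.7634; B=V−Δ·S=154.7793
Each (Δ,B) replicates both successor values, so the strategy is self-financing and V0 is arbitrage-free.

(0,0): Delta=-0.7634 Bond=154.7793
(1,0): Delta=-1.0000 Bond=198.3683
(1,1): Delta=-0.6935 Bond=144.3770
(2,0): Delta=-1.0000 Bond=202.3356
(2,1): Delta=-1.0000 Bond=202.3356
(2,2): Delta=-0.6030 Bond=128.9076
(3,0): Delta=-1.0000 Bond=206.3824
(3,1): Delta=-1.0000 Bond=206.3824
(3,2): Delta=-1.0000 Bond=206.3824
(3,3): Delta=-0.4858 Bond=106.5202
V0=14.3206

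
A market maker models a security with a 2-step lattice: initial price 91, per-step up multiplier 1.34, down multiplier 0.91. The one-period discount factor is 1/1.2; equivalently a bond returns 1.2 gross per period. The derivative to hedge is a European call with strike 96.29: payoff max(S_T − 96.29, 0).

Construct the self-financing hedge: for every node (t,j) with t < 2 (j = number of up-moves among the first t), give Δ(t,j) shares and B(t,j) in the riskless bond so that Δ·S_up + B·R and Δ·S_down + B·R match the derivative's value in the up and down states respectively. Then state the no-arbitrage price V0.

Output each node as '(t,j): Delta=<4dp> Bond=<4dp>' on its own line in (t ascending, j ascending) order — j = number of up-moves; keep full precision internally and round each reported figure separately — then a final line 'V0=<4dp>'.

(0,0): Delta=0.8549 Bond=-52.1190
(1,0): Delta=0.4121 Bond=-25.8810
(1,1): Delta=1.0000 Bond=-80.2417
V0=25.6729

No-arbitrage ⇒ martingale measure with p* = (R−d)/(u−d) = 0.6744.
Terminal values V(2,·): V(2,0)=0.0000, V(2,1)=14.6754, V(2,2)=67.1096
  t=1,j=0: stock 82.8100 → up 110.9654 (V=14.6754), down 75.3571 (V=0.0000). Price 8.2478; hedge Δ=0.4121, bond B=-25.8810.
  t=1,j=1: stock 121.9400 → up 163.3996 (V=67.1096), down 110.9654 (V=14.6754). Price 41.6983; hedge Δ=1.0000, bond B=-80.2417.
  t=0,j=0: stock 91.0000 → up 121.9400 (V=41.6983), down 82.8100 (V=8.2478). Price 25.6729; hedge Δ=0.8549, bond B=-52.1190.
Self-financing check: at every node Δ·S+B equals the discounted successor values.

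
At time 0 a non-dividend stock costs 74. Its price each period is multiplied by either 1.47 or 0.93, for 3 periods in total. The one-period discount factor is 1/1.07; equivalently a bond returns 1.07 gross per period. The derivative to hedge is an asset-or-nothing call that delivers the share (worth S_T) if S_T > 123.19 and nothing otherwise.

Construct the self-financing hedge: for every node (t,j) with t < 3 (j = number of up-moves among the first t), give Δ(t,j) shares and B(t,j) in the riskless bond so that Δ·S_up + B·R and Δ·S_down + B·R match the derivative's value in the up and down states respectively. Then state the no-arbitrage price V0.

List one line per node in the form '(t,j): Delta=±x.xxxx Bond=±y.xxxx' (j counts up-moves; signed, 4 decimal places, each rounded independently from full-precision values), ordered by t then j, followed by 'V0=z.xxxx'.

(0,0): Delta=1.3754 Bond=-80.3004
(1,0): Delta=0.9696 Bond=-57.9970
(1,1): Delta=2.1088 Bond=-165.7056
(2,0): Delta=0.0000 Bond=0.0000
(2,1): Delta=2.7222 Bond=-239.3617
(2,2): Delta=1.0000 Bond=0.0000
V0=21.4761

Risk-neutral probability p* = (R−d)/(u−d) = (1.07−0.93)/(1.47−0.93) = 0.2593.
At expiry t=3: V(3,0)=0.0000, V(3,1)=0.0000, V(3,2)=148.7131, V(3,3)=235.0627
  t=2,j=0: stock 64.0026 → up 94.0838 (V=0.0000), down 59.5224 (V=0.0000). Price 0.0000; hedge Δ=0.0000, bond B=0.0000.
  t=2,j=1: stock 101.1654 → up 148.7131 (V=148.7131), down 94.0838 (V=0.0000). Price 36.0330; hedge Δ=2.7222, bond B=-239.3617.
  t=2,j=2: stock 159.9066 → up 235.0627 (V=235.0627), down 148.7131 (V=148.7131). Price 159.9066; hedge Δ=1.0000, bond B=0.0000.
  t=1,j=0: stock 68.8200 → up 101.1654 (V=36.0330), down 64.0026 (V=0.0000). Price 8.7307; hedge Δ=0.9696, bond B=-57.9970.
  t=1,j=1: stock 108.7800 → up 159.9066 (V=159.9066), down 101.1654 (V=36.0330). Price 63.6900; hedge Δ=2.1088, bond B=-165.7056.
  t=0,j=0: stock 74.0000 → up 108.7800 (V=63.6900), down 68.8200 (V=8.7307). Price 21.4761; hedge Δ=1.3754, bond B=-80.3004.
Root portfolio cost Δ·74+B reproduces V0=21.4761.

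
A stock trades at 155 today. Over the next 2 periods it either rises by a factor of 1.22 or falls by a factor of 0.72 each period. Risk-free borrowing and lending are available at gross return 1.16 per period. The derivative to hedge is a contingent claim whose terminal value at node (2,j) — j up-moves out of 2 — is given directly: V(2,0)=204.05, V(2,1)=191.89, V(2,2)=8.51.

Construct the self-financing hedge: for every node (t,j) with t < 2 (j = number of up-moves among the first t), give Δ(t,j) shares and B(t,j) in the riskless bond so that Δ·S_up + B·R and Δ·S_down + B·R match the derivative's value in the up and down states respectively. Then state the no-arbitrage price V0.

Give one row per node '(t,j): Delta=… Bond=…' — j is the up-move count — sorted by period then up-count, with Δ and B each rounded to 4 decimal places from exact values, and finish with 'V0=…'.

Risk-neutral probability p* = (R−d)/(u−d) = (1.16−0.72)/(1.22−0.72) = 0.8800.
At expiry t=2: V(2,0)=204.0500, V(2,1)=191.8900, V(2,2)=8.5100
Node (1,0) S=111.6000: V=(p*·191.8900+(1−p*)·204.0500)/1.16=166.6803; Δ=(191.8900−204.0500)/(136.1520−80.3520)=-0.2179; B=V−Δ·S=191.0003
Node (1,1) S=189.1000: V=(p*·8.5100+(1−p*)·191.8900)/1.16=26.3066; Δ=(8.5100−191.8900)/(230.7020−136.1520)=-1.9395; B=V−Δ·S=393.0666
Node (0,0) S=155.0000: V=(p*·26.3066+(1−p*)·166.6803)/1.16=37.1995; Δ=(26.3066−166.6803)/(189.1000−111.6000)=-1.8113; B=V−Δ·S=317.9471
The time-0 hedge costs 37.1995, which is the no-arbitrage price.

(0,0): Delta=-1.8113 Bond=317.9471
(1,0): Delta=-0.2179 Bond=191.0003
(1,1): Delta=-1.9395 Bond=393.0666
V0=37.1995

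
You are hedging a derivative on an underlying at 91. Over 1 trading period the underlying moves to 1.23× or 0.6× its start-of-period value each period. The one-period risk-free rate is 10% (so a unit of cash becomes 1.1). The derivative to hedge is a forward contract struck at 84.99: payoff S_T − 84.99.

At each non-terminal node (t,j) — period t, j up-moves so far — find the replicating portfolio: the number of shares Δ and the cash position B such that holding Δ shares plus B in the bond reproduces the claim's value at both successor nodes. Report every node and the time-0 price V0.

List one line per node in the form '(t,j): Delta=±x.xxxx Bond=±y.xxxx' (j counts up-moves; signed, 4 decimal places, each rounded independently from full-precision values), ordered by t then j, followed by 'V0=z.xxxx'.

Under the risk-neutral measure, an up-move has probability p* = (R−d)/(u−d) = 0.7937 and values discount at R = 1.1.
Terminal payoffs: V(1,0)=-30.3900, V(1,1)=26.9400
  t=0,j=0: stock 91.0000 → up 111.9300 (V=26.9400), down 54.6000 (V=-30.3900). Price 13.7364; hedge Δ=1.0000, bond B=-77.2636.
Each (Δ,B) replicates both successor values, so the strategy is self-financing and V0 is arbitrage-free.

(0,0): Delta=1.0000 Bond=-77.2636
V0=13.7364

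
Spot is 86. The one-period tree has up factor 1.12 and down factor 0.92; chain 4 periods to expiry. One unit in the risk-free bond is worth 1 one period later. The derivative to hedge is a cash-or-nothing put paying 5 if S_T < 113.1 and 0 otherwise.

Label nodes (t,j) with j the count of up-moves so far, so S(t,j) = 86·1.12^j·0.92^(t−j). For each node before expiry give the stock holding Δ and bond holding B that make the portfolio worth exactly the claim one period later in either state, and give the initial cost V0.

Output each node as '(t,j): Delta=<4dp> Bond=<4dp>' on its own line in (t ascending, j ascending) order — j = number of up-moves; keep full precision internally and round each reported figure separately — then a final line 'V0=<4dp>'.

(0,0): Delta=-0.0186 Bond=6.4720
(1,0): Delta=0.0000 Bond=5.0000
(1,1): Delta=-0.0415 Bond=8.6800
(2,0): Delta=0.0000 Bond=5.0000
(2,1): Delta=0.0000 Bond=5.0000
(2,2): Delta=-0.0927 Bond=14.2000
(3,0): Delta=0.0000 Bond=5.0000
(3,1): Delta=0.0000 Bond=5.0000
(3,2): Delta=0.0000 Bond=5.0000
(3,3): Delta=-0.2069 Bond=28.0000
V0=4.8720

No-arbitrage ⇒ martingale measure with p* = (R−d)/(u−d) = 0.4000.
Terminal values V(4,·): V(4,0)=5.0000, V(4,1)=5.0000, V(4,2)=5.0000, V(4,3)=5.0000, V(4,4)=0.0000
Node (3,0) S=66.9672: V=(p*·5.0000+(1−p*)·5.0000)/1=5.0000; Δ=(5.0000−5.0000)/(75.0032−61.6098)=0.0000; B=V−Δ·S=5.0000
Node (3,1) S=81.5252: V=(p*·5.0000+(1−p*)·5.0000)/1=5.0000; Δ=(5.0000−5.0000)/(91.3083−75.0032)=0.0000; B=V−Δ·S=5.0000
Node (3,2) S=99.2481: V=(p*·5.0000+(1−p*)·5.0000)/1=5.0000; Δ=(5.0000−5.0000)/(111.1579−91.3083)=0.0000; B=V−Δ·S=5.0000
Node (3,3) S=120.8238: V=(p*·0.0000+(1−p*)·5.0000)/1=3.0000; Δ=(0.0000−5.0000)/(135.3227−111.1579)=-0.2069; B=V−Δ·S=28.0000
Node (2,0) S=72.7904: V=(p*·5.0000+(1−p*)·5.0000)/1=5.0000; Δ=(5.0000−5.0000)/(81.5252−66.9672)=0.0000; B=V−Δ·S=5.0000
Node (2,1) S=88.6144: V=(p*·5.0000+(1−p*)·5.0000)/1=5.0000; Δ=(5.0000−5.0000)/(99.2481−81.5252)=0.0000; B=V−Δ·S=5.0000
Node (2,2) S=107.8784: V=(p*·3.0000+(1−p*)·5.0000)/1=4.2000; Δ=(3.0000−5.0000)/(120.8238−99.2481)=-0.0927; B=V−Δ·S=14.2000
Node (1,0) S=79.1200: V=(p*·5.0000+(1−p*)·5.0000)/1=5.0000; Δ=(5.0000−5.0000)/(88.6144−72.7904)=0.0000; B=V−Δ·S=5.0000
Node (1,1) S=96.3200: V=(p*·4.2000+(1−p*)·5.0000)/1=4.6800; Δ=(4.2000−5.0000)/(107.8784−88.6144)=-0.0415; B=V−Δ·S=8.6800
Node (0,0) S=86.0000: V=(p*·4.6800+(1−p*)·5.0000)/1=4.8720; Δ=(4.6800−5.0000)/(96.3200−79.1200)=-0.0186; B=V−Δ·S=6.4720
The time-0 hedge costs 4.8720, which is the no-arbitrage price.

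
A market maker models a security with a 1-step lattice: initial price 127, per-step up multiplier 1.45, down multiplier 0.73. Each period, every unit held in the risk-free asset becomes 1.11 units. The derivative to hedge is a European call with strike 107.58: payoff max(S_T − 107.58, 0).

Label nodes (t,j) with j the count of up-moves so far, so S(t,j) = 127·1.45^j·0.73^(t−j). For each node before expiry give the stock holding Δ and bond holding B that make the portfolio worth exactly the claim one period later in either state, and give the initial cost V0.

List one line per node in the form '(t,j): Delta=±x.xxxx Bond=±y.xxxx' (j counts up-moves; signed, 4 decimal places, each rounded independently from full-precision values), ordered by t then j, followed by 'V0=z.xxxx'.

(0,0): Delta=0.8374 Bond=-69.9401
V0=36.4072

Under the risk-neutral measure, an up-move has probability p* = (R−d)/(u−d) = 0.5278 and values discount at R = 1.11.
Payoff layer (t=1): V(1,0)=0.0000, V(1,1)=76.5700
Node (0,0) S=127.0000: V=(p*·76.5700+(1−p*)·0.0000)/1.11=36.4072; Δ=(76.5700−0.0000)/(184.1500−92.7100)=0.8374; B=V−Δ·S=-69.9401
Self-financing check: at every node Δ·S+B equals the discounted successor values.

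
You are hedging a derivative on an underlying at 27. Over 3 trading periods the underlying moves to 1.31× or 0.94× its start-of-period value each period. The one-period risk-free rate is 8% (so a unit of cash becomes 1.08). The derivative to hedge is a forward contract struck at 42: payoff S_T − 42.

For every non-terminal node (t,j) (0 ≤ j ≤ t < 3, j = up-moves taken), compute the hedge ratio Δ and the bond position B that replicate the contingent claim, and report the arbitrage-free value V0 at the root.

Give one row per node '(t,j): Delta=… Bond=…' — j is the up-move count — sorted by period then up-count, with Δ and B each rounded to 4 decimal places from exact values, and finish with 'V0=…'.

The replicating-portfolio and risk-neutral prices coincide; use p* = (1.08−0.94)/(1.31−0.94) = 0.3784 for the latter.
Terminal values V(3,·): V(3,0)=-19.5742, V(3,1)=-10.7471, V(3,2)=1.5546, V(3,3)=18.6985
(2,0): S=23.8572. Δ = (V_up−V_dn)/(S_up−S_dn) = (-10.7471−-19.5742)/(31.2529−22.4258) = 1.0000. V = [p*·-10.7471 + (1−p*)·-19.5742]/1.08 = -15.0317. B = V − Δ·S = -38.8889.
(2,1): S=33.2478. Δ = (V_up−V_dn)/(S_up−S_dn) = (1.5546−-10.7471)/(43.5546−31.2529) = 1.0000. V = [p*·1.5546 + (1−p*)·-10.7471]/1.08 = -5.6411. B = V − Δ·S = -38.8889.
(2,2): S=46.3347. Δ = (V_up−V_dn)/(S_up−S_dn) = (18.6985−1.5546)/(60.6985−43.5546) = 1.0000. V = [p*·18.6985 + (1−p*)·1.5546]/1.08 = 7.4458. B = V − Δ·S = -38.8889.
(1,0): S=25.3800. Δ = (V_up−V_dn)/(S_up−S_dn) = (-5.6411−-15.0317)/(33.2478−23.8572) = 1.0000. V = [p*·-5.6411 + (1−p*)·-15.0317]/1.08 = -10.6282. B = V − Δ·S = -36.0082.
(1,1): S=35.3700. Δ = (V_up−V_dn)/(S_up−S_dn) = (7.4458−-5.6411)/(46.3347−33.2478) = 1.0000. V = [p*·7.4458 + (1−p*)·-5.6411]/1.08 = -0.6382. B = V − Δ·S = -36.0082.
(0,0): S=27.0000. Δ = (V_up−V_dn)/(S_up−S_dn) = (-0.6382−-10.6282)/(35.3700−25.3800) = 1.0000. V = [p*·-0.6382 + (1−p*)·-10.6282]/1.08 = -6.3410. B = V − Δ·S = -33.3410.
Root portfolio cost Δ·27+B reproduces V0=-6.3410.

(0,0): Delta=1.0000 Bond=-33.3410
(1,0): Delta=1.0000 Bond=-36.0082
(1,1): Delta=1.0000 Bond=-36.0082
(2,0): Delta=1.0000 Bond=-38.8889
(2,1): Delta=1.0000 Bond=-38.8889
(2,2): Delta=1.0000 Bond=-38.8889
V0=-6.3410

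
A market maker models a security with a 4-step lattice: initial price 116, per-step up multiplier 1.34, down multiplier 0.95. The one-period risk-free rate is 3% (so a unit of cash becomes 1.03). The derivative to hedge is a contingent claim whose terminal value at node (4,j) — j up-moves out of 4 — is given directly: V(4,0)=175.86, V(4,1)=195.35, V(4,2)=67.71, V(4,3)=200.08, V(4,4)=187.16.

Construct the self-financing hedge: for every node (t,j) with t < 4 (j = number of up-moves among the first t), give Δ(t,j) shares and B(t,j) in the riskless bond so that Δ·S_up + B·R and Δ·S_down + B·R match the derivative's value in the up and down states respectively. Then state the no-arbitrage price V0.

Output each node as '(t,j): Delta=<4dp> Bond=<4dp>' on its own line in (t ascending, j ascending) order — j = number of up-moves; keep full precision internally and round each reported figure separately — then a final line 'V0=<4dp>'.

(0,0): Delta=-0.5395 Bond=211.2464
(1,0): Delta=-0.5207 Bond=215.5087
(1,1): Delta=-0.5912 Bond=225.6248
(2,0): Delta=-0.2542 Bond=194.0795
(2,1): Delta=-1.2526 Bond=330.0649
(2,2): Delta=1.2259 Bond=-146.0832
(3,0): Delta=0.5025 Bond=124.6450
(3,1): Delta=-2.3330 Bond=491.5223
(3,2): Delta=1.7153 Bond=-247.3104
(3,3): Delta=-0.1187 Bond=224.8076
V0=148.6658

Risk-neutral probability p* = (R−d)/(u−d) = (1.03−0.95)/(1.34−0.95) = 0.2051.
Terminal payoffs: V(4,0)=175.8600, V(4,1)=195.3500, V(4,2)=67.7100, V(4,3)=200.0800, V(4,4)=187.1600
  t=3,j=0: stock 99.4555 → up 133.2704 (V=195.3500), down 94.4827 (V=175.8600). Price 174.6194; hedge Δ=0.5025, bond B=124.6450.
  t=3,j=1: stock 140.2846 → up 187.9814 (V=67.7100), down 133.2704 (V=195.3500). Price 164.2402; hedge Δ=-2.3330, bond B=491.5223.
  t=3,j=2: stock 197.8751 → up 265.1527 (V=200.0800), down 187.9814 (V=67.7100). Price 92.0998; hedge Δ=1.7153, bond B=-247.3104.
  t=3,j=3: stock 279.1081 → up 374.0048 (V=187.1600), down 265.1527 (V=200.0800). Price 191.6794; hedge Δ=-0.1187, bond B=224.8076.
  t=2,j=0: stock 104.6900 → up 140.2846 (V=164.2402), down 99.4555 (V=174.6194). Price 167.4663; hedge Δ=-0.2542, bond B=194.0795.
  t=2,j=1: stock 147.6680 → up 197.8751 (V=92.0998), down 140.2846 (V=164.2402). Price 145.0895; hedge Δ=-1.2526, bond B=330.0649.
  t=2,j=2: stock 208.2896 → up 279.1081 (V=191.6794), down 197.8751 (V=92.0998). Price 109.2489; hedge Δ=1.2259, bond B=-146.0832.
  t=1,j=0: stock 110.2000 → up 147.6680 (V=145.0895), down 104.6900 (V=167.4663). Price 158.1322; hedge Δ=-0.5207, bond B=215.5087.
  t=1,j=1: stock 155.4400 → up 208.2896 (V=109.2489), down 147.6680 (V=145.0895). Price 133.7258; hedge Δ=-0.5912, bond B=225.6248.
  t=0,j=0: stock 116.0000 → up 155.4400 (V=133.7258), down 110.2000 (V=158.1322). Price 148.6658; hedge Δ=-0.5395, bond B=211.2464.
Each (Δ,B) replicates both successor values, so the strategy is self-financing and V0 is arbitrage-free.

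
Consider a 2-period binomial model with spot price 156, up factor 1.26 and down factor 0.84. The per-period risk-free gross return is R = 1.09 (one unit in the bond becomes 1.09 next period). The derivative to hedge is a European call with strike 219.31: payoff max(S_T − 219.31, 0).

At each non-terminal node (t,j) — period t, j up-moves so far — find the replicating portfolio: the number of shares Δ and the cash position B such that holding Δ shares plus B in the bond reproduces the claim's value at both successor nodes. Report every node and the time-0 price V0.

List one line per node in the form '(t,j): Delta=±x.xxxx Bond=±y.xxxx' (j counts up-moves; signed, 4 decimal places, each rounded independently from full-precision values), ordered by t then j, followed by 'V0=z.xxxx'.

No-arbitrage ⇒ martingale measure with p* = (R−d)/(u−d) = 0.5952.
Terminal payoffs: V(2,0)=0.0000, V(2,1)=0.0000, V(2,2)=28.3556
  t=1,j=0: stock 131.0400 → up 165.1104 (V=0.0000), down 110.0736 (V=0.0000). Price 0.0000; hedge Δ=0.0000, bond B=0.0000.
  t=1,j=1: stock 196.5600 → up 247.6656 (V=28.3556), down 165.1104 (V=0.0000). Price 15.4847; hedge Δ=0.3435, bond B=-52.0286.
  t=0,j=0: stock 156.0000 → up 196.5600 (V=15.4847), down 131.0400 (V=0.0000). Price 8.4560; hedge Δ=0.2363, bond B=-28.4123.
Self-financing check: at every node Δ·S+B equals the discounted successor values.

(0,0): Delta=0.2363 Bond=-28.4123
(1,0): Delta=0.0000 Bond=0.0000
(1,1): Delta=0.3435 Bond=-52.0286
V0=8.4560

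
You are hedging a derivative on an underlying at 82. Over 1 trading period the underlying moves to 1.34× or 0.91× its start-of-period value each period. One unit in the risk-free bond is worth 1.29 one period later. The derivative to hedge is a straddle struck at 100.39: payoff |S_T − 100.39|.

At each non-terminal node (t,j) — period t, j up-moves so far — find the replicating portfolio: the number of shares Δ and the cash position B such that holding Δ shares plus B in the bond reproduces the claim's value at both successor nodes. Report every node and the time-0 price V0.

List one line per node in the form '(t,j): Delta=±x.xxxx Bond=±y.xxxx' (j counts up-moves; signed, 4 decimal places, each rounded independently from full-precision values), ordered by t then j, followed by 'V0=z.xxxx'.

Risk-neutral probability p* = (R−d)/(u−d) = (1.29−0.91)/(1.34−0.91) = 0.8837.
Terminal values V(1,·): V(1,0)=25.7700, V(1,1)=9.4900
(0,0): S=82.0000. Δ = (V_up−V_dn)/(S_up−S_dn) = (9.4900−25.7700)/(109.8800−74.6200) = -0.4617. V = [p*·9.4900 + (1−p*)·25.7700]/1.29 = 8.8240. B = V − Δ·S = 46.6845.
The time-0 hedge costs 8.8240, which is the no-arbitrage price.

(0,0): Delta=-0.4617 Bond=46.6845
V0=8.8240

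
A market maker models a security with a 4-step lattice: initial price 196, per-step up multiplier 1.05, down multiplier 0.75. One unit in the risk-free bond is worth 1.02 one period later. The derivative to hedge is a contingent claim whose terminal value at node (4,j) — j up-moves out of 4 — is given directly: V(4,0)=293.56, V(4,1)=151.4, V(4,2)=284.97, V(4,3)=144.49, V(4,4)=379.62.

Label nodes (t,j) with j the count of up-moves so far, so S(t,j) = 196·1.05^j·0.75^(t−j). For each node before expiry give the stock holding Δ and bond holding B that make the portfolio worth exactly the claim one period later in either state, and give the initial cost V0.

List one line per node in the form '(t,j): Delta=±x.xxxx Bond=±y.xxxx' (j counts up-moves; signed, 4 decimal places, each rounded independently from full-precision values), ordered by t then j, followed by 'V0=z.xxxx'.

The replicating-portfolio and risk-neutral prices coincide; use p* = (1.02−0.75)/(1.05−0.75) = 0.9000 for the latter.
Terminal payoffs: V(4,0)=293.5600, V(4,1)=151.4000, V(4,2)=284.9700, V(4,3)=144.4900, V(4,4)=379.6200
Node (3,0) S=82.6875: V=(p*·151.4000+(1−p*)·293.5600)/1.02=162.3686; Δ=(151.4000−293.5600)/(86.8219−62.0156)=-5.7308; B=V−Δ·S=636.2353
Node (3,1) S=115.7625: V=(p*·284.9700+(1−p*)·151.4000)/1.02=266.2873; Δ=(284.9700−151.4000)/(121.5506−86.8219)=3.8461; B=V−Δ·S=-178.9461
Node (3,2) S=162.0675: V=(p*·144.4900+(1−p*)·284.9700)/1.02=155.4294; Δ=(144.4900−284.9700)/(170.1709−121.5506)=-2.8893; B=V−Δ·S=623.6961
Node (3,3) S=226.8945: V=(p*·379.6200+(1−p*)·144.4900)/1.02=349.1245; Δ=(379.6200−144.4900)/(238.2392−170.1709)=3.4543; B=V−Δ·S=-434.6422
Node (2,0) S=110.2500: V=(p*·266.2873+(1−p*)·162.3686)/1.02=250.8778; Δ=(266.2873−162.3686)/(115.7625−82.6875)=3.1419; B=V−Δ·S=-95.5176
Node (2,1) S=154.3500: V=(p*·155.4294+(1−p*)·266.2873)/1.02=163.2502; Δ=(155.4294−266.2873)/(162.0675−115.7625)=-2.3941; B=V−Δ·S=532.7763
Node (2,2) S=216.0900: V=(p*·349.1245+(1−p*)·155.4294)/1.02=323.2892; Δ=(349.1245−155.4294)/(226.8945−162.0675)=2.9879; B=V−Δ·S=-322.3611
Node (1,0) S=147.0000: V=(p*·163.2502+(1−p*)·250.8778)/1.02=168.6402; Δ=(163.2502−250.8778)/(154.3500−110.2500)=-1.9870; B=V−Δ·S=460.7323
Node (1,1) S=205.8000: V=(p*·323.2892+(1−p*)·163.2502)/1.02=301.2601; Δ=(323.2892−163.2502)/(216.0900−154.3500)=2.5921; B=V−Δ·S=-232.2033
Node (0,0) S=196.0000: V=(p*·301.2601+(1−p*)·168.6402)/1.02=282.3511; Δ=(301.2601−168.6402)/(205.8000−147.0000)=2.2554; B=V−Δ·S=-159.7154
Root portfolio cost Δ·196+B reproduces V0=282.3511.

(0,0): Delta=2.2554 Bond=-159.7154
(1,0): Delta=-1.9870 Bond=460.7323
(1,1): Delta=2.5921 Bond=-232.2033
(2,0): Delta=3.1419 Bond=-95.5176
(2,1): Delta=-2.3941 Bond=532.7763
(2,2): Delta=2.9879 Bond=-322.3611
(3,0): Delta=-5.7308 Bond=636.2353
(3,1): Delta=3.8461 Bond=-178.9461
(3,2): Delta=-2.8893 Bond=623.6961
(3,3): Delta=3.4543 Bond=-434.6422
V0=282.3511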